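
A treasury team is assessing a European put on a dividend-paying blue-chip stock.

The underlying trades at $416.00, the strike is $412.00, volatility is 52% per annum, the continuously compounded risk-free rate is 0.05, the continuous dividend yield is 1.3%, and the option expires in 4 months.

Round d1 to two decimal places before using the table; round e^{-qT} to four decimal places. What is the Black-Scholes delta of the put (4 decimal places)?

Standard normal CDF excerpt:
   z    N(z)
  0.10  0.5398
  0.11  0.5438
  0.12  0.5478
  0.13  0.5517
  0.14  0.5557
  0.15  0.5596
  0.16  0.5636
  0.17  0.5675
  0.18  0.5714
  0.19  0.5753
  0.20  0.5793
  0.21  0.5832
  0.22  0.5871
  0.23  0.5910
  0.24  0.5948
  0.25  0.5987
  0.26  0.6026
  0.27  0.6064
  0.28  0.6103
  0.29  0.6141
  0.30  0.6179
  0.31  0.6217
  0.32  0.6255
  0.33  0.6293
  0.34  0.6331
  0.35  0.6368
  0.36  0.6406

-0.4111

σ√T = 0.52·√0.3333 = 0.3002
d₁ = [ln(416/412) + (0.05 − 0.013 + 0.52²/2)·0.3333] / 0.3002 = [0.0097 + 0.0574] / 0.3002 = 0.2234 ≈ 0.22
N(d₁) = N(0.22) = 0.5871
Δ_put = exp(−qT)·(N(d₁) − 1) = 0.9957·(0.5871 − 1) = -0.4111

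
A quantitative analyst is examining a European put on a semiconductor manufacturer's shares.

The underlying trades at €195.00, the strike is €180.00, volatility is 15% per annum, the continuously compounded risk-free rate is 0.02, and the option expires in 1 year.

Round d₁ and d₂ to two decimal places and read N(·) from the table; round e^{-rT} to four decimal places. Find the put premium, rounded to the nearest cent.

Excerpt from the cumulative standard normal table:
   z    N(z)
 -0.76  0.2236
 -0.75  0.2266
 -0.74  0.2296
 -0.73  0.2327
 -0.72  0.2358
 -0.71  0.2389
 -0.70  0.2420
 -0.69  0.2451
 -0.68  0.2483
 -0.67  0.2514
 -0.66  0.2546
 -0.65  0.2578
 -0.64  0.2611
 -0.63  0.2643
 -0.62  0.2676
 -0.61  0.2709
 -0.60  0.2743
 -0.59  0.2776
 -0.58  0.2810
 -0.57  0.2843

€4.21

T = 1;  σ√T = 0.1500
ln(S/K) + (r + σ²/2)T = ln(195/180) + (0.02 + 0.15²/2)·1 = 0.0800 + 0.0312 = 0.1113
d₁ = 0.1113 / 0.1500 = 0.7420 which rounds to 0.74
d₂ = d₁ − σ√T = 0.7420 − 0.1500 = 0.5920 which rounds to 0.59
e^(−rT) = e^(−0.02·1) = 0.9802
N(−d₂) = N(-0.59) = 0.2776;  N(−d₁) = N(-0.74) = 0.2296
P = 180·0.9802·0.2776 − 195·0.2296 = 48.9786 − 44.7720 = 4.2066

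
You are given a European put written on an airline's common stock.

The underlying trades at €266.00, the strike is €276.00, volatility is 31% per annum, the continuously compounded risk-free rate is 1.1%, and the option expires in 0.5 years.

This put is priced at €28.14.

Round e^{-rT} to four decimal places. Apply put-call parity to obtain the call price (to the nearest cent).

exp(−rT) = exp(−0.011·0.5) = 0.9945
Put-call parity: C − P = S − K·e^(−rT) = 266 − 276·0.9945 = 266 − 274.4820 = -8.4820
C = P + (C − P) = 28.14 + (-8.4820) = 19.6580

€19.66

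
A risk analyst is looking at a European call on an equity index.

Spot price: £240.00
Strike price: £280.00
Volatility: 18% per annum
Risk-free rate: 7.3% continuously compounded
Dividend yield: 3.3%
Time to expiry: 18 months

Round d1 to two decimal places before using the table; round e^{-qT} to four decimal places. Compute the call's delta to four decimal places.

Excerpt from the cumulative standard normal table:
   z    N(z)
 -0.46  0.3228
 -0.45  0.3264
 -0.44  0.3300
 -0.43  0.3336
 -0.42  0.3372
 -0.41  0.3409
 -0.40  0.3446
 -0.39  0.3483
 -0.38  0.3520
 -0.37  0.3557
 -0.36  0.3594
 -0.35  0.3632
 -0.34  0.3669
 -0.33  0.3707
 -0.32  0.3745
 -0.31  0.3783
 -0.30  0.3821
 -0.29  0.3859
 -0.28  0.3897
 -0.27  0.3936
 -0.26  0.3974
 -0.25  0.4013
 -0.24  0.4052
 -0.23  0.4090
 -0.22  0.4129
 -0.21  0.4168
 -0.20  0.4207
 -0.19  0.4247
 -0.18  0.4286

0.3564

σ√T = 0.18·√1.5 = 0.2205
d₁ = [ln(240/280) + (0.073 − 0.033 + 0.18²/2)·1.5] / 0.2205 = [-0.1542 + 0.0843] / 0.2205 = -0.3168 which rounds to -0.32
N(d₁) = N(-0.32) = 0.3745
Δ_call = exp(−qT)·N(d₁) = 0.9517·0.3745 = 0.3564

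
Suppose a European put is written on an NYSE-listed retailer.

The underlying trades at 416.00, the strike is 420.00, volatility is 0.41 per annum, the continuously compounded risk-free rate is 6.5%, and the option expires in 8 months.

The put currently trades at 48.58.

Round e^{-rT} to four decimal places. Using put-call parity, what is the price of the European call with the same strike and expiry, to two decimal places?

62.39

exp(−rT) = exp(−0.065·0.6667) = 0.9576
Put-call parity: C − P = S − K·e^(−rT) = 416 − 420·0.9576 = 416 − 402.1920 = 13.8080
C = P + (C − P) = 48.58 + (13.8080) = 62.3880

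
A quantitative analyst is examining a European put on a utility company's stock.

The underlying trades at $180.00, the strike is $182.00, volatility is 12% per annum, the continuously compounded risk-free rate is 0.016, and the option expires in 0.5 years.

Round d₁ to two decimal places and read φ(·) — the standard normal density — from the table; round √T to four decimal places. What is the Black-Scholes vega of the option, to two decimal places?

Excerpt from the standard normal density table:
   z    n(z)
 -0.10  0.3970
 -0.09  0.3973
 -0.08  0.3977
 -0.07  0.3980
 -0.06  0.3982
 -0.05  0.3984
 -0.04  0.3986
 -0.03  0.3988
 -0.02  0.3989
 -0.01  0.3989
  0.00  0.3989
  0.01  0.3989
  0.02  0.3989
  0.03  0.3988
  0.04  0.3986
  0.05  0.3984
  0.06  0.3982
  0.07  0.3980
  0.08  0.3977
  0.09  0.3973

50.77

T = 0.5;  σ√T = 0.0849
d₁ = [ln(180/182) + (0.016 + ½·0.12²)·0.5] / (σ√T) = (-0.0110 + 0.0116) / 0.0849 = 0.0065 ⇒ 0.01
√T = √0.5 = 0.7071
φ(d₁) = φ(0.01) = 0.3989
vega = S·φ(d₁)·√T = 180·0.3989·0.7071 = 50.7712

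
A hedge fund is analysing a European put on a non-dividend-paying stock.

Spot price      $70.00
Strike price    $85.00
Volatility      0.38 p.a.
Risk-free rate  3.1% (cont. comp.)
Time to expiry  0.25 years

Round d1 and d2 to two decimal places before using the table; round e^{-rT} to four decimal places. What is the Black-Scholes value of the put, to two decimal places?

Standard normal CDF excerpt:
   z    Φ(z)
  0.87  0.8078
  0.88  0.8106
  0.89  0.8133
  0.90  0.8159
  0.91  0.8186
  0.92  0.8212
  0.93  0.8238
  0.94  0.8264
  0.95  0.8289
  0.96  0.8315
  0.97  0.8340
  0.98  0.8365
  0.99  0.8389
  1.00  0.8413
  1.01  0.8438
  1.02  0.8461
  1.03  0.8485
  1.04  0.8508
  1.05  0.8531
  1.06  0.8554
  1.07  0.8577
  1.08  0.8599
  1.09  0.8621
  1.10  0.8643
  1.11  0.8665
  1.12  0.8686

$15.60

T = 0.25;  σ√T = 0.1900
d₁ = [ln(70/85) + (0.031 + ½·0.38²)·0.25] / (σ√T) = (-0.1942 + 0.0258) / 0.1900 = -0.8861 → -0.89
d₂ = -0.8861 − 0.1900 = -1.0761 → -1.08
e^(−rT) = e^(−0.031·0.25) = 0.9923
N(−d₂) = N(1.08) = 0.8599;  N(−d₁) = N(0.89) = 0.8133
P = 85·0.9923·0.8599 − 70·0.8133 = 72.5287 − 56.9310 = 15.5977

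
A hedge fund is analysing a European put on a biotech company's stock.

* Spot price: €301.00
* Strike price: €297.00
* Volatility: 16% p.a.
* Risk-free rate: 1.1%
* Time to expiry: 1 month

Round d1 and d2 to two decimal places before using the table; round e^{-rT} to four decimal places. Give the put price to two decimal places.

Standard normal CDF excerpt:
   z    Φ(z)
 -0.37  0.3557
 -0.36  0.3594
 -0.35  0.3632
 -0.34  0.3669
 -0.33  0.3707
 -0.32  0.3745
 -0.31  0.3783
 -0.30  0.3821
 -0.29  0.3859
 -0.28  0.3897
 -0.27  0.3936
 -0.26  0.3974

σ√T = 0.16 × 0.2887 = 0.0462
d₁ = [ln(301/297) + (0.011 + ½·0.16²)·0.08333] / (σ√T) = (0.0134 + 0.0020) / 0.0462 = 0.3326 which rounds to 0.33
d₂ = 0.3326 − 0.0462 = 0.2864 which rounds to 0.29
exp(−rT) = exp(−0.011·0.08333) = 0.9991
N(−d₂) = N(-0.29) = 0.3859;  N(−d₁) = N(-0.33) = 0.3707
P = 297·0.9991·0.3859 − 301·0.3707 = 114.5091 − 111.5807 = 2.9284

€2.93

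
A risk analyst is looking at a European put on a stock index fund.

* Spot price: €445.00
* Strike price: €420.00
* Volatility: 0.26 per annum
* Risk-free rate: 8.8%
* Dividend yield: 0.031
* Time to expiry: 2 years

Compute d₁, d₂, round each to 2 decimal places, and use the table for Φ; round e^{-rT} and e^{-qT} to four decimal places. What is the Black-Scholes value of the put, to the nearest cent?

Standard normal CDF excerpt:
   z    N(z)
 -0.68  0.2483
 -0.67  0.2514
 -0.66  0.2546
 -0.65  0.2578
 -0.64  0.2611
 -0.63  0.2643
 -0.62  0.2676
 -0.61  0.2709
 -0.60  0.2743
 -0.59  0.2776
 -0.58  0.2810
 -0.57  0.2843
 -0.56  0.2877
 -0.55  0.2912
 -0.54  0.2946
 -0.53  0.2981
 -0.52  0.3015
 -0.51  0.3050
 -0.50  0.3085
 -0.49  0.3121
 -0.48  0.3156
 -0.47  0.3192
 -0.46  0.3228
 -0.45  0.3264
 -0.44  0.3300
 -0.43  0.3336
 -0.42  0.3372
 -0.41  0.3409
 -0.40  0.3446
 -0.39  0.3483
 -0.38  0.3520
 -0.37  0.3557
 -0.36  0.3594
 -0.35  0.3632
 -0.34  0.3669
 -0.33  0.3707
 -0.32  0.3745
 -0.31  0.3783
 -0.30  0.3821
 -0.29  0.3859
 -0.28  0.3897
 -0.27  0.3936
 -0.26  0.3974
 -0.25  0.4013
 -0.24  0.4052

σ√T = 0.26 × 1.4142 = 0.3677
d₁ = [ln(445/420) + (0.088 − 0.031 + 0.26²/2)·2] / 0.3677 = [0.0578 + 0.1816] / 0.3677 = 0.6511 ≈ 0.65
d₂ = d₁ − σ√T = 0.6511 − 0.3677 = 0.2834 ≈ 0.28
exp(−qT) = exp(−0.031·2) = 0.9399;  exp(−rT) = exp(−0.088·2) = 0.8386
N(−d₂) = N(-0.28) = 0.3897;  N(−d₁) = N(-0.65) = 0.2578
P = 420·0.8386·0.3897 − 445·0.9399·0.2578 = 137.2570 − 107.8263 = 29.4307

€29.43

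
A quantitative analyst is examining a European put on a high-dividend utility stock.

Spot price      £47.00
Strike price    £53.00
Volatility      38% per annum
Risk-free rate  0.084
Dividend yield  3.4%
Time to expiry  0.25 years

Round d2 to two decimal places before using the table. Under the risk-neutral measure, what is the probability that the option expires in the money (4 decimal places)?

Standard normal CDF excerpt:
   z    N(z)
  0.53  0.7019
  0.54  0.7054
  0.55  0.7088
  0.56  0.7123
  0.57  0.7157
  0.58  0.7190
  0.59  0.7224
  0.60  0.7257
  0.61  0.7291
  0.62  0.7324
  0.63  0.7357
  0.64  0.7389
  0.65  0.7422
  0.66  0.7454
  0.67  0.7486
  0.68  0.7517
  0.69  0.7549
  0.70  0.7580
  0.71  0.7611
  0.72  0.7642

σ√T = 0.38 × 0.5000 = 0.1900
d₁ = [ln(47/53) + (0.084 − 0.034 + 0.38²/2)·0.25] / 0.1900 = [-0.1201 + 0.0306] / 0.1900 = -0.4715 ⇒ -0.47
d₂ = d₁ − σ√T = -0.4715 − 0.1900 = -0.6615 ⇒ -0.66
Risk-neutral Pr[S_T < K] = N(−d₂) = N(0.66) = 0.7454

0.7454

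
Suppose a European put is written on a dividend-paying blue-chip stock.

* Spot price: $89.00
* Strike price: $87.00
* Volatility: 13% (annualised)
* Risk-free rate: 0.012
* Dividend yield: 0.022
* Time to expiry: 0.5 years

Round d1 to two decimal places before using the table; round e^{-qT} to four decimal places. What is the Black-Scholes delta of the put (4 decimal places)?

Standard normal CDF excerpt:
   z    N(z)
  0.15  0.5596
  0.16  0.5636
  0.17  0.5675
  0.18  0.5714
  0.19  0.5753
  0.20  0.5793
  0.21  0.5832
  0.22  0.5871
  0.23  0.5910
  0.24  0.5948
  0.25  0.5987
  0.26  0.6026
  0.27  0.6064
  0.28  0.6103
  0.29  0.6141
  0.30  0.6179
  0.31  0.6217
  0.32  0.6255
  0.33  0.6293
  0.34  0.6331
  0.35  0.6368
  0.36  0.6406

-0.4008

T = 0.5;  σ√T = 0.0919
d₁ = [ln(89/87) + (0.012 − 0.022 + 0.13²/2)·0.5] / 0.0919 = [0.0227 − 0.0008] / 0.0919 = 0.2388 ⇒ 0.24
N(d₁) = N(0.24) = 0.5948
Δ_put = e^(−qT)·(N(d₁) − 1) = 0.9891·(0.5948 − 1) = -0.4008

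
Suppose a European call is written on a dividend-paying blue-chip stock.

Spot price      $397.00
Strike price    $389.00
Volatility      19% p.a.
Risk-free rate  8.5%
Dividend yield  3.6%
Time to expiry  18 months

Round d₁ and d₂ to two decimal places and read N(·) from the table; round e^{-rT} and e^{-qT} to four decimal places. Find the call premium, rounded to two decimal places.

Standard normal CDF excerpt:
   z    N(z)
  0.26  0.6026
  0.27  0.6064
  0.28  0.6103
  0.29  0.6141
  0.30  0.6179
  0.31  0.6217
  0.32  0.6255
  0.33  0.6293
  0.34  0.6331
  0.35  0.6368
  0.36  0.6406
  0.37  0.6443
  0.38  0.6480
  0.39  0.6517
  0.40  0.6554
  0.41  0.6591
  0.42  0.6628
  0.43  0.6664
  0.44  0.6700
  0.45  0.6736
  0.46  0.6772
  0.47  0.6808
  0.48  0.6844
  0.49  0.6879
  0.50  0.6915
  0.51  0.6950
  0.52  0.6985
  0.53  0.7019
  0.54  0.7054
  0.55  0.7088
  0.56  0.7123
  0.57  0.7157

$52.43

T = 1.5;  σ√T = 0.2327
d₁ = [ln(397/389) + (0.085 − 0.036 + ½·0.19²)·1.5] / (σ√T) = (0.0204 + 0.1006) / 0.2327 = 0.5197 → 0.52
d₂ = 0.5197 − 0.2327 = 0.2870 → 0.29
e^(−qT) = e^(−0.036·1.5) = 0.9474;  e^(−rT) = e^(−0.085·1.5) = 0.8803
N(d₁) = N(0.52) = 0.6985;  N(d₂) = N(0.29) = 0.6141
C = 397·0.9474·0.6985 − 389·0.8803·0.6141 = 262.7183 − 210.2904 = 52.4279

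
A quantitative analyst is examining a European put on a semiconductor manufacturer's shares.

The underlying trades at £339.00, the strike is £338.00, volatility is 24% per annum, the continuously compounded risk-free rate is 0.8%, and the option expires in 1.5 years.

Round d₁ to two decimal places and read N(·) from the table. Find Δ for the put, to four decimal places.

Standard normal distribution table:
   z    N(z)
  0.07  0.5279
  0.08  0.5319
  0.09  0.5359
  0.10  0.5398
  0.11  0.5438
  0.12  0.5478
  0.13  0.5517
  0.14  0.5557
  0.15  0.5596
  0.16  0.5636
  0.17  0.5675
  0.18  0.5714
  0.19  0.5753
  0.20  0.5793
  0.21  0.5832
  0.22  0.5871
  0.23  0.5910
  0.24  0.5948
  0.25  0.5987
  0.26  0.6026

-0.4207

T = 1.5;  σ√T = 0.2939
d₁ = [ln(339/338) + (0.008 + ½·0.24²)·1.5] / (σ√T) = (0.0030 + 0.0552) / 0.2939 = 0.1978 ≈ 0.20
N(d₁) = N(0.20) = 0.5793
Δ_put = N(d₁) − 1 = 0.5793 − 1 = -0.4207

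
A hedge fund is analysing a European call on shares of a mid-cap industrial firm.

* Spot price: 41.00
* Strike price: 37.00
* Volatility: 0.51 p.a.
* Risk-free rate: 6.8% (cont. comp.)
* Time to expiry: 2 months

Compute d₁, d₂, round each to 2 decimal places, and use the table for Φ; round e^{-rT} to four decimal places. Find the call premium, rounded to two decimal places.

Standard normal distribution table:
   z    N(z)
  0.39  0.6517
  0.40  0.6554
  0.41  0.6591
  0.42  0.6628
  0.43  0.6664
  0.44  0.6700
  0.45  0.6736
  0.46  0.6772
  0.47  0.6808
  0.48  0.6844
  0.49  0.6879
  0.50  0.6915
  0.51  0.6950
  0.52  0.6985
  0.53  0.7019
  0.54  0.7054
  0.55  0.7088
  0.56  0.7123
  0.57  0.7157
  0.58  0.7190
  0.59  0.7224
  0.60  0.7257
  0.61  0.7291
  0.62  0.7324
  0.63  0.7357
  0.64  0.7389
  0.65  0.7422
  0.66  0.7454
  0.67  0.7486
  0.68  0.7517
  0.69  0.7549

σ√T = 0.51·√0.1667 = 0.2082
d₁ = [ln(41/37) + (0.068 + 0.51²/2)·0.1667] / 0.2082 = [0.1027 + 0.0330] / 0.2082 = 0.6516 ≈ 0.65
d₂ = d₁ − σ√T = 0.6516 − 0.2082 = 0.4434 ≈ 0.44
exp(−rT) = exp(−0.068·0.1667) = 0.9887
N(d₁) = N(0.65) = 0.7422;  N(d₂) = N(0.44) = 0.6700
C = 41·0.7422 − 37·0.9887·0.6700 = 30.4302 − 24.5099 = 5.9203

5.92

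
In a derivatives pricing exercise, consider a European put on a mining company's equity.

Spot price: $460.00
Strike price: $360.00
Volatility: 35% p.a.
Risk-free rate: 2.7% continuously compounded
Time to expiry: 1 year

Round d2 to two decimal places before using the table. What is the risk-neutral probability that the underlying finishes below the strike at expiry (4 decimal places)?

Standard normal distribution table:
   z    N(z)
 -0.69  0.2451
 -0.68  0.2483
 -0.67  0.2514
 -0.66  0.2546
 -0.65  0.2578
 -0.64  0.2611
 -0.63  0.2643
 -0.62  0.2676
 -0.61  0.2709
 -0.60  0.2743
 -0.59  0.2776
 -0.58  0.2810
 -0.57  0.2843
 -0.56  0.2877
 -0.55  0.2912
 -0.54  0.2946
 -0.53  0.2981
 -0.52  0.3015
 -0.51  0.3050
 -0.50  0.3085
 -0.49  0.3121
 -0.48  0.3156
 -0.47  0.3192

0.2743

σ√T = 0.35 × 1.0000 = 0.3500
ln(S/K) + (r + σ²/2)T = ln(460/360) + (0.027 + 0.35²/2)·1 = 0.2451 + 0.0882 = 0.3334
d₁ = 0.3334 / 0.3500 = 0.9525 ≈ 0.95
d₂ = d₁ − σ√T = 0.9525 − 0.3500 = 0.6025 ≈ 0.60
Pr(exercise) under Q = N(−d₂) = N(-0.60) = 0.2743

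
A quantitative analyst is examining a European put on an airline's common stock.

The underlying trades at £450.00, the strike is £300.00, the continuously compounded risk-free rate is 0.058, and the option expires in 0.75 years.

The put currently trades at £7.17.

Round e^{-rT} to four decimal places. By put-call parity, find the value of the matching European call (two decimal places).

exp(−rT) = exp(−0.058·0.75) = 0.9574
Put-call parity: C − P = S − K·e^(−rT) = 450 − 300·0.9574 = 450 − 287.2200 = 162.7800
C = P + (C − P) = 7.17 + (162.7800) = 169.9500

£169.95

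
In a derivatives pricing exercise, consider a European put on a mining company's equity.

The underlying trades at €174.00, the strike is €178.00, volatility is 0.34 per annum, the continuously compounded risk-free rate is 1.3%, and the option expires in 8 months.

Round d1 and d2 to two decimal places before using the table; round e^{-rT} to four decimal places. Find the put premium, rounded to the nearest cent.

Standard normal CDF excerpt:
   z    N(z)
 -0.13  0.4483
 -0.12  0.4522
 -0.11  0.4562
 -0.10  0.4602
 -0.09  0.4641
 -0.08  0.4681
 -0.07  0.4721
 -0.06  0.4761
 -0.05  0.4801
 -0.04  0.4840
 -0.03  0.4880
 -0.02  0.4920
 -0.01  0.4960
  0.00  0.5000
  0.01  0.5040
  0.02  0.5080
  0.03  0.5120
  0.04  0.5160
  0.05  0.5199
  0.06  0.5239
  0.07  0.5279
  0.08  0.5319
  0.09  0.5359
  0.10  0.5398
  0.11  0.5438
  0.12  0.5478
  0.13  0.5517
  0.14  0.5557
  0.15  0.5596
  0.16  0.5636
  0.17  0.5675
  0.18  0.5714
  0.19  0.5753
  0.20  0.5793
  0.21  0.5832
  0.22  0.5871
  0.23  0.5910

T = 0.6667;  σ√T = 0.2776
d₁ = [ln(174/178) + (0.013 + 0.34²/2)·0.6667] / 0.2776 = [-0.0227 + 0.0472] / 0.2776 = 0.0882 which rounds to 0.09
d₂ = d₁ − σ√T = 0.0882 − 0.2776 = -0.1895 which rounds to -0.19
e^(−rT) = e^(−0.013·0.6667) = 0.9914
N(−d₂) = N(0.19) = 0.5753;  N(−d₁) = N(-0.09) = 0.4641
P = 178·0.9914·0.5753 − 174·0.4641 = 101.5227 − 80.7534 = 20.7693

€20.77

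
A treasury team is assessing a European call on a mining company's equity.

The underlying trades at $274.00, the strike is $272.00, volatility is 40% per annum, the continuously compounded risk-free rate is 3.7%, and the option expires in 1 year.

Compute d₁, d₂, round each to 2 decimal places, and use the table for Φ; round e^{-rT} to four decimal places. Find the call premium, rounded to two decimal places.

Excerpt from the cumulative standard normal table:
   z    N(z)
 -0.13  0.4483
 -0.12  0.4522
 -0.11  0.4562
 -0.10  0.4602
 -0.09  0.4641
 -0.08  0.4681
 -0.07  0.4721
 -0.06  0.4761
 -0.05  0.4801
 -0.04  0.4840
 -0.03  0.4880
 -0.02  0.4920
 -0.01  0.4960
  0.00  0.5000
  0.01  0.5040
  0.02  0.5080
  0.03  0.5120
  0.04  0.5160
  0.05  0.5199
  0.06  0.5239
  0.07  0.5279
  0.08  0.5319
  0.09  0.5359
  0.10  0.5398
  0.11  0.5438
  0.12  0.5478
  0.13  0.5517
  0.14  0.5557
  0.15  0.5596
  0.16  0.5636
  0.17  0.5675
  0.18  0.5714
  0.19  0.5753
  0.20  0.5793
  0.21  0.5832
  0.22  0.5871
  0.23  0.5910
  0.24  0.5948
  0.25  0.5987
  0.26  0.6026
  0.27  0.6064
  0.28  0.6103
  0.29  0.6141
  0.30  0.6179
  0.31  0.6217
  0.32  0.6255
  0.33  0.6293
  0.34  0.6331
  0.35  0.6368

$48.69

σ√T = 0.4·√1 = 0.4000
d₁ = [ln(274/272) + (0.037 + 0.4²/2)·1] / 0.4000 = [0.0073 + 0.1170] / 0.4000 = 0.3108 ≈ 0.31
d₂ = d₁ − σ√T = 0.3108 − 0.4000 = -0.0892 ≈ -0.09
exp(−rT) = exp(−0.037·1) = 0.9637
C = 274·N(0.31) − 272·0.9637·N(-0.09) = 274·0.6217 − 272·0.9637·0.4641 = 170.3458 − 121.6529 = 48.6929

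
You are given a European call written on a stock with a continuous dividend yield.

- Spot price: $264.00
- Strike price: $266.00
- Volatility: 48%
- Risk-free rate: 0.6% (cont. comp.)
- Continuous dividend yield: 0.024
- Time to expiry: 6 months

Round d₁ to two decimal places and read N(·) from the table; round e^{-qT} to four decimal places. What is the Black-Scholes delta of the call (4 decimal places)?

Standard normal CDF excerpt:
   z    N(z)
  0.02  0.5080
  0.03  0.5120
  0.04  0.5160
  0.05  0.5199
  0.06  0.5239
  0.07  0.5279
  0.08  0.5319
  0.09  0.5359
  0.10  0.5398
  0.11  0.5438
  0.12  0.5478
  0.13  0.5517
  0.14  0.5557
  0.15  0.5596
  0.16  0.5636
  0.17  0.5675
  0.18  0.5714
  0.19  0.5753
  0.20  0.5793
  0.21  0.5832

0.5413

T = 0.5;  σ√T = 0.3394
d₁ = [ln(264/266) + (0.006 − 0.024 + 0.48²/2)·0.5] / 0.3394 = [-0.0075 + 0.0486] / 0.3394 = 0.1210 which rounds to 0.12
N(d₁) = N(0.12) = 0.5478
Δ_call = e^(−qT)·N(d₁) = 0.9881·0.5478 = 0.5413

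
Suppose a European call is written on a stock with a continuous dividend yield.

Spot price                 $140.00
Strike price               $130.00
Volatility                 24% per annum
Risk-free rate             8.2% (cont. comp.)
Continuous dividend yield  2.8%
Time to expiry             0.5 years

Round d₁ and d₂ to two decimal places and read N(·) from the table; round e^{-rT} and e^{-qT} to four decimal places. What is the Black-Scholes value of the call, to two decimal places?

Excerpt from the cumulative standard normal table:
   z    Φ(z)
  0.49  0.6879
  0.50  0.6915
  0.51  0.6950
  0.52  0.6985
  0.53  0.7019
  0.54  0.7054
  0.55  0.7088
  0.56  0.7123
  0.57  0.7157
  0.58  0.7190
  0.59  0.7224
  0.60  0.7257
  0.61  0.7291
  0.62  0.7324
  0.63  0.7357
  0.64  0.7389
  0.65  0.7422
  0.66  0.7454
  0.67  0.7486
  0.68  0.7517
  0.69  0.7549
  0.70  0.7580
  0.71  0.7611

T = 0.5;  σ√T = 0.1697
d₁ = [ln(140/130) + (0.082 − 0.028 + 0.24²/2)·0.5] / 0.1697 = [0.0741 + 0.0414] / 0.1697 = 0.6806 ≈ 0.68
d₂ = d₁ − σ√T = 0.6806 − 0.1697 = 0.5109 ≈ 0.51
exp(−qT) = exp(−0.028·0.5) = 0.9861;  exp(−rT) = exp(−0.082·0.5) = 0.9598
N(d₁) = N(0.68) = 0.7517;  N(d₂) = N(0.51) = 0.6950
C = 140·0.9861·0.7517 − 130·0.9598·0.6950 = 103.7752 − 86.7179 = 17.0573

$17.06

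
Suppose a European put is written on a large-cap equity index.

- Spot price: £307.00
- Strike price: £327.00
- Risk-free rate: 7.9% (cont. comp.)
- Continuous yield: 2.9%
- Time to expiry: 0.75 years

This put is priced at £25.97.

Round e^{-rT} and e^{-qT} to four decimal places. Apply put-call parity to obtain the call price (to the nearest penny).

exp(−qT) = exp(−0.029·0.75) = 0.9785;  exp(−rT) = exp(−0.079·0.75) = 0.9425
Put-call parity: C − P = S·e^(−qT) − K·e^(−rT) = 307·0.9785 − 327·0.9425 = 300.3995 − 308.1975 = -7.7980
C = P + (C − P) = 25.97 + (-7.7980) = 18.1720

£18.17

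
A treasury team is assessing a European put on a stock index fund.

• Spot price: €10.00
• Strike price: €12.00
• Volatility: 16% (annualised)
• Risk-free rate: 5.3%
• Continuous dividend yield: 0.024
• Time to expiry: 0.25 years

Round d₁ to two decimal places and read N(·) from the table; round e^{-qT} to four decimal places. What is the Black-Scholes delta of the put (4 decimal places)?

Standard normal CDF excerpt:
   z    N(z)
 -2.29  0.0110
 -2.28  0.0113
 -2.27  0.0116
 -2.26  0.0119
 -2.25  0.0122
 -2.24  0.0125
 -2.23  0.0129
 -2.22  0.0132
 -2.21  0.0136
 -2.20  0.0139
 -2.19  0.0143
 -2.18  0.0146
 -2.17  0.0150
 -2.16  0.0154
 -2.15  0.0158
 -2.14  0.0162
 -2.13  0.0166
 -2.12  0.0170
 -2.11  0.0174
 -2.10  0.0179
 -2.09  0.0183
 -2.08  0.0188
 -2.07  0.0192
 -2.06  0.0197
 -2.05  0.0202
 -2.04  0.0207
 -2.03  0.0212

-0.9783

σ√T = 0.16·√0.25 = 0.0800
d₁ = [ln(10/12) + (0.053 − 0.024 + ½·0.16²)·0.25] / (σ√T) = (-0.1823 + 0.0104) / 0.0800 = -2.1484 ⇒ -2.15
N(d₁) = N(-2.15) = 0.0158
Δ_put = e^(−qT)·(N(d₁) − 1) = 0.9940·(0.0158 − 1) = -0.9783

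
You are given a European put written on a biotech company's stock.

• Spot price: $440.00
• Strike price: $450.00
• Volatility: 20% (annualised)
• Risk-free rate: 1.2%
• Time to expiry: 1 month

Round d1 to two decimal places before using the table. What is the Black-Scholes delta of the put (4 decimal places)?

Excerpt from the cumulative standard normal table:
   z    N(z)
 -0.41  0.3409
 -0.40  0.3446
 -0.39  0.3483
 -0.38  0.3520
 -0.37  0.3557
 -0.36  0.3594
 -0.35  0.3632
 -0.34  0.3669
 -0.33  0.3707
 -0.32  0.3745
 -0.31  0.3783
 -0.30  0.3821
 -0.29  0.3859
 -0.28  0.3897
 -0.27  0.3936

-0.6331

σ√T = 0.2 × 0.2887 = 0.0577
d₁ = [ln(440/450) + (0.012 + ½·0.2²)·0.08333] / (σ√T) = (-0.0225 + 0.0027) / 0.0577 = -0.3431 ≈ -0.34
N(d₁) = N(-0.34) = 0.3669
Δ_put = N(d₁) − 1 = 0.3669 − 1 = -0.6331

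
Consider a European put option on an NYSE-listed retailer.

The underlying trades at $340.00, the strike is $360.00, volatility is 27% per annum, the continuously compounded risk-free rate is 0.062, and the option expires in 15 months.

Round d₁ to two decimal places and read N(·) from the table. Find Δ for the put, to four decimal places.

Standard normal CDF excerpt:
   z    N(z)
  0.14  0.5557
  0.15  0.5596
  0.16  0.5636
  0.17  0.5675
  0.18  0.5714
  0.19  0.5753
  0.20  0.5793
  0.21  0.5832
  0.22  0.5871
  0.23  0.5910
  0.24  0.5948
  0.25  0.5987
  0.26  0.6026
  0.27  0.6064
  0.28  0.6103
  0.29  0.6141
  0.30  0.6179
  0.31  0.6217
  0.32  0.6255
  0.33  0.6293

-0.4129

σ√T = 0.27 × 1.1180 = 0.3019
d₁ = [ln(340/360) + (0.062 + ½·0.27²)·1.25] / (σ√T) = (-0.0572 + 0.1231) / 0.3019 = 0.2183 ⇒ 0.22
N(d₁) = N(0.22) = 0.5871
Δ_put = N(d₁) − 1 = 0.5871 − 1 = -0.4129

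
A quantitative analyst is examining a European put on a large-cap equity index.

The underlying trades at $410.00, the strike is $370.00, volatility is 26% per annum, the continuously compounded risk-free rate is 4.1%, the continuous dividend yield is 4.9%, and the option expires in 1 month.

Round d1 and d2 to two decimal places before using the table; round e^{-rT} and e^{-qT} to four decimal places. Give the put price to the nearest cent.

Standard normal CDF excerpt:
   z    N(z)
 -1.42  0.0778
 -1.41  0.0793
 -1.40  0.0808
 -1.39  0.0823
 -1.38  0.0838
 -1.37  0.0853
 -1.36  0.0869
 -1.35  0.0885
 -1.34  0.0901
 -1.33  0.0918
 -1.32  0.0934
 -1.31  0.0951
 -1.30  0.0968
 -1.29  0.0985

$1.45

σ√T = 0.26 × 0.2887 = 0.0751
d₁ = [ln(410/370) + (0.041 − 0.049 + 0.26²/2)·0.08333] / 0.0751 = [0.1027 + 0.0022] / 0.0751 = 1.3964 which rounds to 1.40
d₂ = d₁ − σ√T = 1.3964 − 0.0751 = 1.3213 which rounds to 1.32
exp(−qT) = exp(−0.049·0.08333) = 0.9959;  exp(−rT) = exp(−0.041·0.08333) = 0.9966
P = 370·0.9966·N(-1.32) − 410·0.9959·N(-1.40) = 370·0.9966·0.0934 − 410·0.9959·0.0808 = 34.4405 − 32.9922 = 1.4483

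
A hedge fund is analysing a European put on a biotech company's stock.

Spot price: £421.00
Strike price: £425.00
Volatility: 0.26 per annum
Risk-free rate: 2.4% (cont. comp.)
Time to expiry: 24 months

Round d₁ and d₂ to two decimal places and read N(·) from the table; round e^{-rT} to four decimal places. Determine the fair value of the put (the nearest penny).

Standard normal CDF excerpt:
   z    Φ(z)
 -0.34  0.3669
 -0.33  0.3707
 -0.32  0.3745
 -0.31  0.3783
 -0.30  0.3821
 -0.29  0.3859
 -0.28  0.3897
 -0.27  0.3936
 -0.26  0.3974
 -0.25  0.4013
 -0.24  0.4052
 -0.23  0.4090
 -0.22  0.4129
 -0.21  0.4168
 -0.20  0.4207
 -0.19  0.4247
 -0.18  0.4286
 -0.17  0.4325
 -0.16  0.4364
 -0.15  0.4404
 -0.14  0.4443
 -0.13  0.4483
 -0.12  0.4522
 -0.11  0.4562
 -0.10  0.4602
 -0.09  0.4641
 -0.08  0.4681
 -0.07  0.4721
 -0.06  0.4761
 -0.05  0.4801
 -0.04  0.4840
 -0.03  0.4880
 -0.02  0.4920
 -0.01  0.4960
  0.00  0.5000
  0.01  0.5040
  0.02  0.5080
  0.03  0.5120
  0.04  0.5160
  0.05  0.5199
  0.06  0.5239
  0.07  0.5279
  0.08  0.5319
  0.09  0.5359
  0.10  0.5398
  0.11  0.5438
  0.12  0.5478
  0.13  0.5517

£52.99

T = 2;  σ√T = 0.3677
d₁ = [ln(421/425) + (0.024 + 0.26²/2)·2] / 0.3677 = [-0.0095 + 0.1156] / 0.3677 = 0.2887 ⇒ 0.29
d₂ = d₁ − σ√T = 0.2887 − 0.3677 = -0.0790 ⇒ -0.08
exp(−rT) = exp(−0.024·2) = 0.9531
N(−d₂) = N(0.08) = 0.5319;  N(−d₁) = N(-0.29) = 0.3859
P = 425·0.9531·0.5319 − 421·0.3859 = 215.4554 − 162.4639 = 52.9915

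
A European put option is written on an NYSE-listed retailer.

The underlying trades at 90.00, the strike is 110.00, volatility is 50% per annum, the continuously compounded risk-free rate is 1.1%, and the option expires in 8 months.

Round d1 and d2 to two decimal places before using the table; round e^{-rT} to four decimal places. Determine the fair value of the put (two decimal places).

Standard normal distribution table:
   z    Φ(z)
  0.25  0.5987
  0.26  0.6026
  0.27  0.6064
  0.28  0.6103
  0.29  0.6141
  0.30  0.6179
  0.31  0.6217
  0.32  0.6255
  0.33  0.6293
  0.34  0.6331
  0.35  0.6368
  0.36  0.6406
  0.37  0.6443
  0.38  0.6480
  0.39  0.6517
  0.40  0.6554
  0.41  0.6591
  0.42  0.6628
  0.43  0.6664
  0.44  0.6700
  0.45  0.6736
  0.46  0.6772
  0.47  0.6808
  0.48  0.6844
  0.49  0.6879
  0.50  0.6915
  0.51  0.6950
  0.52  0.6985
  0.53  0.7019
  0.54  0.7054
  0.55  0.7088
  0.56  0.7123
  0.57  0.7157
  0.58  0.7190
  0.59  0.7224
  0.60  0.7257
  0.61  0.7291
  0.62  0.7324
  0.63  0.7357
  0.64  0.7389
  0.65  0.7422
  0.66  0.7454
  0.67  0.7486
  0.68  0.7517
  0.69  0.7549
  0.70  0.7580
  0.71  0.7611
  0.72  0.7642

27.51

T = 0.6667;  σ√T = 0.4082
d₁ = [ln(90/110) + (0.011 + ½·0.5²)·0.6667] / (σ√T) = (-0.2007 + 0.0907) / 0.4082 = -0.2695 ⇒ -0.27
d₂ = -0.2695 − 0.4082 = -0.6777 ⇒ -0.68
exp(−rT) = exp(−0.011·0.6667) = 0.9927
P = 110·0.9927·N(0.68) − 90·N(0.27) = 110·0.9927·0.7517 − 90·0.6064 = 82.0834 − 54.5760 = 27.5074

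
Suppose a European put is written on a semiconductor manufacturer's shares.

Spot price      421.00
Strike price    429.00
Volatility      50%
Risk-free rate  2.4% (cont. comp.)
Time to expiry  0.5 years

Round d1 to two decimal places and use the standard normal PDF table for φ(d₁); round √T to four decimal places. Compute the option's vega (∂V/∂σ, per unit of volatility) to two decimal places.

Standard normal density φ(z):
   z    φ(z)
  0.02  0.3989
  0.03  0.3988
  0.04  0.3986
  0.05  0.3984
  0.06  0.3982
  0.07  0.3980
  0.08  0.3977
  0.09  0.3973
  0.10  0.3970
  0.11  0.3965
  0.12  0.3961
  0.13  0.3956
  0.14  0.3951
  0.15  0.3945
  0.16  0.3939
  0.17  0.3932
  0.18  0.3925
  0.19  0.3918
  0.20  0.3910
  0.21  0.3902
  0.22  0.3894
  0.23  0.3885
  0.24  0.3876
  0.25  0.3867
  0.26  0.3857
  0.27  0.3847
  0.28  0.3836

117.26

σ√T = 0.5·√0.5 = 0.3536
d₁ = [ln(421/429) + (0.024 + 0.5²/2)·0.5] / 0.3536 = [-0.0188 + 0.0745] / 0.3536 = 0.1575 ≈ 0.16
√T = √0.5 = 0.7071
φ(d₁) = φ(0.16) = 0.3939
vega = S·φ(d₁)·√T = 421·0.3939·0.7071 = 117.2597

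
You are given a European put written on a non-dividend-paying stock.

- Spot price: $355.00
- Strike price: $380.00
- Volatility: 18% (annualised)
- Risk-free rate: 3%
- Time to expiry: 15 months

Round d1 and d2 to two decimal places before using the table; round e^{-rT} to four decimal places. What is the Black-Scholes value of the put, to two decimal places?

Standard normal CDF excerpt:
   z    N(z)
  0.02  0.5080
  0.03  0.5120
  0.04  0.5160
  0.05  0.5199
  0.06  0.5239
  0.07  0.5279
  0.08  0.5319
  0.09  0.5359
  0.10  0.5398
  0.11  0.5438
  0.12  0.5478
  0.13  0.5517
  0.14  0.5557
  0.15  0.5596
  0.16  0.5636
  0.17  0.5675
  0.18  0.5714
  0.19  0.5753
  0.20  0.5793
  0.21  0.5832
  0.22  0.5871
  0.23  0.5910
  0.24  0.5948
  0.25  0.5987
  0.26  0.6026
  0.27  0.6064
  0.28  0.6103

σ√T = 0.18·√1.25 = 0.2012
d₁ = [ln(355/380) + (0.03 + ½·0.18²)·1.25] / (σ√T) = (-0.0681 + 0.0577) / 0.2012 = -0.0512 ⇒ -0.05
d₂ = -0.0512 − 0.2012 = -0.2524 ⇒ -0.25
e^(−rT) = e^(−0.03·1.25) = 0.9632
N(−d₂) = N(0.25) = 0.5987;  N(−d₁) = N(0.05) = 0.5199
P = 380·0.9632·0.5987 − 355·0.5199 = 219.1338 − 184.5645 = 34.5693

$34.57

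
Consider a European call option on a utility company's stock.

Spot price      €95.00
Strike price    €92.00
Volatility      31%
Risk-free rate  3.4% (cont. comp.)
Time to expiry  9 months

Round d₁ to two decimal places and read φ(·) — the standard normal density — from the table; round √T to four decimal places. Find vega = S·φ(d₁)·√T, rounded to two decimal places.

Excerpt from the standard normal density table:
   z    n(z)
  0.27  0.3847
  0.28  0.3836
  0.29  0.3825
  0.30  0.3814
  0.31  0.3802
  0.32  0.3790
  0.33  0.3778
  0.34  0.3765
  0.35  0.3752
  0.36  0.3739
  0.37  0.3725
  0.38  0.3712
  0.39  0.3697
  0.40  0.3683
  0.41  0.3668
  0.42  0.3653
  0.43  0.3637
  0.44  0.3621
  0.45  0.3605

σ√T = 0.31·√0.75 = 0.2685
ln(S/K) + (r + σ²/2)T = ln(95/92) + (0.034 + 0.31²/2)·0.75 = 0.0321 + 0.0615 = 0.0936
d₁ = 0.0936 / 0.2685 = 0.3487 which rounds to 0.35
√T = √0.75 = 0.8660
φ(d₁) = φ(0.35) = 0.3752
vega = S·φ(d₁)·√T = 95·0.3752·0.8660 = 30.8677

30.87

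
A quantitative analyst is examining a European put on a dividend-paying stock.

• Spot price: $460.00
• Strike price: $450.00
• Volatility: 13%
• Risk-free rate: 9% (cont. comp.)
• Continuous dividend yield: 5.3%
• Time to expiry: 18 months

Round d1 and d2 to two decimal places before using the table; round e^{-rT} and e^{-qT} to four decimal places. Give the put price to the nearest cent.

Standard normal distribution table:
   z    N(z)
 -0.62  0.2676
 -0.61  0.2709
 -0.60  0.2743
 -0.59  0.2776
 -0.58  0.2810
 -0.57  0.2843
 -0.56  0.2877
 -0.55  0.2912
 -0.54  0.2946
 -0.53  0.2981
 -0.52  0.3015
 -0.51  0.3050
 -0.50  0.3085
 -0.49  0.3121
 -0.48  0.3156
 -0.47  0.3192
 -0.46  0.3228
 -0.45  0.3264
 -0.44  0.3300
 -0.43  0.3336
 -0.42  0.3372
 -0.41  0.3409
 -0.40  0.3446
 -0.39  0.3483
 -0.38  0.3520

T = 1.5;  σ√T = 0.1592
ln(S/K) + (r − q + σ²/2)T = ln(460/450) + (0.09 − 0.053 + 0.13²/2)·1.5 = 0.0220 + 0.0682 = 0.0902
d₁ = 0.0902 / 0.1592 = 0.5662 → 0.57
d₂ = d₁ − σ√T = 0.5662 − 0.1592 = 0.4070 → 0.41
e^(−qT) = e^(−0.053·1.5) = 0.9236;  e^(−rT) = e^(−0.09·1.5) = 0.8737
N(−d₂) = N(-0.41) = 0.3409;  N(−d₁) = N(-0.57) = 0.2843
P = 450·0.8737·0.3409 − 460·0.9236·0.2843 = 134.0299 − 120.7866 = 13.2434

$13.24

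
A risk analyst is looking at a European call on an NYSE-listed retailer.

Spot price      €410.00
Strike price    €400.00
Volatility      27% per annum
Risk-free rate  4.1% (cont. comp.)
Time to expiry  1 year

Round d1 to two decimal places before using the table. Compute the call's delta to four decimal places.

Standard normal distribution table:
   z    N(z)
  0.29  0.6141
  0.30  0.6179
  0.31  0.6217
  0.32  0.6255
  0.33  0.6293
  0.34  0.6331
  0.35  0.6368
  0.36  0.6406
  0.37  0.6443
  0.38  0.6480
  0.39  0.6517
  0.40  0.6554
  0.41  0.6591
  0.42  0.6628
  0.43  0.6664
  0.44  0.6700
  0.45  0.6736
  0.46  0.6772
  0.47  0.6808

0.6480

σ√T = 0.27·√1 = 0.2700
d₁ = [ln(410/400) + (0.041 + 0.27²/2)·1] / 0.2700 = [0.0247 + 0.0775] / 0.2700 = 0.3783 ⇒ 0.38
N(d₁) = N(0.38) = 0.6480
Δ_call = N(d₁) = 0.6480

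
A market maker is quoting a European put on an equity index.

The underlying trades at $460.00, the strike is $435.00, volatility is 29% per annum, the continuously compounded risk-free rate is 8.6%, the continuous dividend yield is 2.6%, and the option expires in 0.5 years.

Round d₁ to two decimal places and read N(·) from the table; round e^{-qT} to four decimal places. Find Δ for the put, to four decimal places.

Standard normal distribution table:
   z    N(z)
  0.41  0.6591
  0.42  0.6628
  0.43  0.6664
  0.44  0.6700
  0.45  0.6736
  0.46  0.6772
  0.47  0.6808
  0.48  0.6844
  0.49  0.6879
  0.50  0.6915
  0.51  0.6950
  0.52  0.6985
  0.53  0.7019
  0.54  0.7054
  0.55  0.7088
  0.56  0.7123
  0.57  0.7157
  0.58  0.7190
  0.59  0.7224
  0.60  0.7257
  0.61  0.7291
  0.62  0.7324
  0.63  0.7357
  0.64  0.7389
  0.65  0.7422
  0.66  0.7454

-0.2976

σ√T = 0.29·√0.5 = 0.2051
ln(S/K) + (r − q + σ²/2)T = ln(460/435) + (0.086 − 0.026 + 0.29²/2)·0.5 = 0.0559 + 0.0510 = 0.1069
d₁ = 0.1069 / 0.2051 = 0.5213 which rounds to 0.52
N(d₁) = N(0.52) = 0.6985
Δ_put = exp(−qT)·(N(d₁) − 1) = 0.9871·(0.6985 − 1) = -0.2976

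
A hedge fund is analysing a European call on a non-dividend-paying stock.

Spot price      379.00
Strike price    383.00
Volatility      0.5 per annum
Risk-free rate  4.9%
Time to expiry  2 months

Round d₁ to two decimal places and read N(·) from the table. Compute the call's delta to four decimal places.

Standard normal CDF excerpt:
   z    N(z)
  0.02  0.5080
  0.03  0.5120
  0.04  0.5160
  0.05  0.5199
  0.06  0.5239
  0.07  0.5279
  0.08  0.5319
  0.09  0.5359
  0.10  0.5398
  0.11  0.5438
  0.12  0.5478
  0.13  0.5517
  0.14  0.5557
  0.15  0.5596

T = 0.1667;  σ√T = 0.2041
d₁ = [ln(379/383) + (0.049 + ½·0.5²)·0.1667] / (σ√T) = (-0.0105 + 0.0290) / 0.2041 = 0.0906 ≈ 0.09
N(d₁) = N(0.09) = 0.5359
Δ_call = N(d₁) = 0.5359

0.5359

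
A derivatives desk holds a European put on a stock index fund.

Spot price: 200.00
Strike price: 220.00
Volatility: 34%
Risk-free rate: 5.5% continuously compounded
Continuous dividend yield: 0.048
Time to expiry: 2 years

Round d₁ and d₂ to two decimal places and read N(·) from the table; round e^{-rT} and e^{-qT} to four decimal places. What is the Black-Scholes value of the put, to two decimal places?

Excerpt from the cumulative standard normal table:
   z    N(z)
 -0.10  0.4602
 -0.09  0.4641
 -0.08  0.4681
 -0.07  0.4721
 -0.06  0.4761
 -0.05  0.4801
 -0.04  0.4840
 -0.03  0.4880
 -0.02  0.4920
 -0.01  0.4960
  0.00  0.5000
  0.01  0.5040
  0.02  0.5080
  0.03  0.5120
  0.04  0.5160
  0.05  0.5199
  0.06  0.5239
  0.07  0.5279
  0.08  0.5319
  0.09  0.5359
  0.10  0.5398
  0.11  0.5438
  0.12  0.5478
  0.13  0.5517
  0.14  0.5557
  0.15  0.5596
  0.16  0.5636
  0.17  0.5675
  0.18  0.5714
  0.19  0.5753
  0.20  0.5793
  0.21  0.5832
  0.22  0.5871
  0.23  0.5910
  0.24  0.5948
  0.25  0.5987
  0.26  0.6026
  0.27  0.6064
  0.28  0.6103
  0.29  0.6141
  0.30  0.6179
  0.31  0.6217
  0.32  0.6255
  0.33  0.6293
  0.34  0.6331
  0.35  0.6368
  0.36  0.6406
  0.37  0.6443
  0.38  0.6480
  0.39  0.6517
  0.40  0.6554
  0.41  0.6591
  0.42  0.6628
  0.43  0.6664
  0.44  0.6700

44.11

σ√T = 0.34 × 1.4142 = 0.4808
d₁ = [ln(200/220) + (0.055 − 0.048 + 0.34²/2)·2] / 0.4808 = [-0.0953 + 0.1296] / 0.4808 = 0.0713 → 0.07
d₂ = d₁ − σ√T = 0.0713 − 0.4808 = -0.4095 → -0.41
exp(−qT) = exp(−0.048·2) = 0.9085;  exp(−rT) = exp(−0.055·2) = 0.8958
N(−d₂) = N(0.41) = 0.6591;  N(−d₁) = N(-0.07) = 0.4721
P = 220·0.8958·0.6591 − 200·0.9085·0.4721 = 129.8928 − 85.7806 = 44.1122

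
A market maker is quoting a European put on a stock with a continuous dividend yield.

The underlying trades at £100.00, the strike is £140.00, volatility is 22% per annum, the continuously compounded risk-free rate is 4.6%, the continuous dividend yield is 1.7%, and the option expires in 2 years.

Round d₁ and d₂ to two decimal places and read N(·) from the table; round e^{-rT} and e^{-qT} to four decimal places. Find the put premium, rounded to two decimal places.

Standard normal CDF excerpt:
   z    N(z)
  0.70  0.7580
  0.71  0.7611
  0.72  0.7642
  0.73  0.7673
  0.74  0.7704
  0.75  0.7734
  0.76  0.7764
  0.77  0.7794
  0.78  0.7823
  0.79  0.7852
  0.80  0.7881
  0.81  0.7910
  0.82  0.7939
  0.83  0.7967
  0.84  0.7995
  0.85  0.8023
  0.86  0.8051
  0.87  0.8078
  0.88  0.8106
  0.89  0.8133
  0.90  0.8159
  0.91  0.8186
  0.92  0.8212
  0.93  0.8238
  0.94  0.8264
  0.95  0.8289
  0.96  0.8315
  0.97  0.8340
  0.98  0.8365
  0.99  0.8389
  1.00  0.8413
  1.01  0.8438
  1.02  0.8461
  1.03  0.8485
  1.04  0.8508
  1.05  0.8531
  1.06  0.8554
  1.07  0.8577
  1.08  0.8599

σ√T = 0.22·√2 = 0.3111
ln(S/K) + (r − q + σ²/2)T = ln(100/140) + (0.046 − 0.017 + 0.22²/2)·2 = -0.3365 + 0.1064 = -0.2301
d₁ = -0.2301 / 0.3111 = -0.7395 which rounds to -0.74
d₂ = d₁ − σ√T = -0.7395 − 0.3111 = -1.0506 which rounds to -1.05
e^(−qT) = e^(−0.017·2) = 0.9666;  e^(−rT) = e^(−0.046·2) = 0.9121
N(−d₂) = N(1.05) = 0.8531;  N(−d₁) = N(0.74) = 0.7704
P = 140·0.9121·0.8531 − 100·0.9666·0.7704 = 108.9358 − 74.4669 = 34.4689

£34.47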